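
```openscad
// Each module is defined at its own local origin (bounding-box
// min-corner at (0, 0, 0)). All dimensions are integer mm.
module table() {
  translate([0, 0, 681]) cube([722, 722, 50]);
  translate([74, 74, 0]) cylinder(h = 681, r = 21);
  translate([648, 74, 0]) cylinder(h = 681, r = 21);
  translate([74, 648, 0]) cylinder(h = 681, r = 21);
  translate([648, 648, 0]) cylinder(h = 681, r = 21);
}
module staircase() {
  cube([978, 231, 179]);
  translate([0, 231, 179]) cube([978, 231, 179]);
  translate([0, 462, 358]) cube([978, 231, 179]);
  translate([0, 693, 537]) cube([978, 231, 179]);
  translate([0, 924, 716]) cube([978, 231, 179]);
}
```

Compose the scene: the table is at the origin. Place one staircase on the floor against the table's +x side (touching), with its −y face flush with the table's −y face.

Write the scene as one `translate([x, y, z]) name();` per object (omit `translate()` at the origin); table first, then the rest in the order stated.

table();
translate([722, 0, 0]) staircase();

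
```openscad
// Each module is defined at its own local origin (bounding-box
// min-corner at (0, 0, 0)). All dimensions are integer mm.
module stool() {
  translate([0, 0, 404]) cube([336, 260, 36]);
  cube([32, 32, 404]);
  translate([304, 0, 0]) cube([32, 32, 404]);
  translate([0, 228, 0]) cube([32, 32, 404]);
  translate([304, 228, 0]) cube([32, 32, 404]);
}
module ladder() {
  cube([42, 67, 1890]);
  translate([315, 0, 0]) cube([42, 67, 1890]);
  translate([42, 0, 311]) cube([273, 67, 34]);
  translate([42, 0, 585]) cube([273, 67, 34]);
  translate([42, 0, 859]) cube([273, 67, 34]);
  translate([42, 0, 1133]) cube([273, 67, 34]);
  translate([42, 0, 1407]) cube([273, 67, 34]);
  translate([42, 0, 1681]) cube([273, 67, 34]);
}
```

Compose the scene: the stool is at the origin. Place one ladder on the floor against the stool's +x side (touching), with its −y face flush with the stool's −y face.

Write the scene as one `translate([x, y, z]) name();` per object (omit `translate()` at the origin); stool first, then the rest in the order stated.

stool();
translate([336, 0, 0]) ladder();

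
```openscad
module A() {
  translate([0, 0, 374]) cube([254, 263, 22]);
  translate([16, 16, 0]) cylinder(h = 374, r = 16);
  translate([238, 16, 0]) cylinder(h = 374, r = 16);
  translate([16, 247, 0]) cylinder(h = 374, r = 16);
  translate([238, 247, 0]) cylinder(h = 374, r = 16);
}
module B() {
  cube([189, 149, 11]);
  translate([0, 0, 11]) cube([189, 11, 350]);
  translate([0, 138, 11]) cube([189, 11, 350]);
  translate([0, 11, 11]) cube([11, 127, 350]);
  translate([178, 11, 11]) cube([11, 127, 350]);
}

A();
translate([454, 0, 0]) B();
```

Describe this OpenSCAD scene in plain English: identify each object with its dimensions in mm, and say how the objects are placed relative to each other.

A is a four-legged stool. The seat is 254×263 mm, 22 mm thick, top at z = 396 mm. It stands on four round legs, each 32 mm in diameter, from z = 0 to the seat underside, each leg's axis is inset half a diameter from the nearest pair of seat edges (so the leg's bounding box is flush with the corner).

B is an open storage box with external size 189×149×361 mm and wall thickness 11 mm (the base is also 11 mm thick). The base covers the whole footprint; the four walls stand on the base, with the y-facing walls full-width and the x-facing walls fitting between their inner faces.

The open box is on the floor beside the stool on its +x side.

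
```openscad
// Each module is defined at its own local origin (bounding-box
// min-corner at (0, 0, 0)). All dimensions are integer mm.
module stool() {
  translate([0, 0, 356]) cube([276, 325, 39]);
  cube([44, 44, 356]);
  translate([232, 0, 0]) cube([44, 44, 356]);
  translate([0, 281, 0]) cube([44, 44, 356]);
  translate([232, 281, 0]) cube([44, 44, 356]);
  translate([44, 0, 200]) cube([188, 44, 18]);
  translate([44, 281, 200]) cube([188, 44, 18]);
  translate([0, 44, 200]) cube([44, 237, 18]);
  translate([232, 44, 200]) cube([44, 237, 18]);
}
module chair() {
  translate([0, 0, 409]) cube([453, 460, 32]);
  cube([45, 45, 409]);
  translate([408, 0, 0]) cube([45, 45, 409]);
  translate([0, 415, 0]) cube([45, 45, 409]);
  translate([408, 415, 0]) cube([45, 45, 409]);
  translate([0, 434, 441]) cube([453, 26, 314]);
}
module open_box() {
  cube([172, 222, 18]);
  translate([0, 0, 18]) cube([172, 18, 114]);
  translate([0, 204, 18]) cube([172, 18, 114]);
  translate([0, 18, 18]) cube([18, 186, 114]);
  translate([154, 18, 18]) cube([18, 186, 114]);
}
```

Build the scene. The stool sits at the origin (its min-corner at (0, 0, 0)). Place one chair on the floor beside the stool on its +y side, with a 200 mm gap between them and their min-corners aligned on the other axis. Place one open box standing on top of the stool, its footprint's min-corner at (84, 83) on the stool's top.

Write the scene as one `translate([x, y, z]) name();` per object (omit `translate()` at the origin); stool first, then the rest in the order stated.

stool();
translate([0, 525, 0]) chair();
translate([84, 83, 395]) open_box();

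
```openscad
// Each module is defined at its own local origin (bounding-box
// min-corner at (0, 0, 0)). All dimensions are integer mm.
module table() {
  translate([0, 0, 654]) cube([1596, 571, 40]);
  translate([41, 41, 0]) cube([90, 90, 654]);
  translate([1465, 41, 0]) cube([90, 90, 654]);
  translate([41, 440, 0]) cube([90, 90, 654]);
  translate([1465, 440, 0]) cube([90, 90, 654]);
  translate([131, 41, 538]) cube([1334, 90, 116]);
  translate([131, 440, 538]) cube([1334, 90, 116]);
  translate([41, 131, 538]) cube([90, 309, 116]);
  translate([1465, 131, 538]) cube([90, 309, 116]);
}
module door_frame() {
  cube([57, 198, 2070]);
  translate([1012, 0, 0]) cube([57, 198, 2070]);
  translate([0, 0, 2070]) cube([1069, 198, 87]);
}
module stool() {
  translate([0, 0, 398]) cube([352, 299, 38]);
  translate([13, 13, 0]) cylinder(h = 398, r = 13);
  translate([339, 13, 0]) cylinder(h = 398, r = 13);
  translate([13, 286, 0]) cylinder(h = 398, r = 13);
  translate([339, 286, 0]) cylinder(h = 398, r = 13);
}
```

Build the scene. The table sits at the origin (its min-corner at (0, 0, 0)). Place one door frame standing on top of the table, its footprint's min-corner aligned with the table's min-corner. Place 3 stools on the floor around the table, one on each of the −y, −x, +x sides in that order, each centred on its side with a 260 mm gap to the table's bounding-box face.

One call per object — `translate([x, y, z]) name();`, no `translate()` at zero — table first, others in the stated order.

table();
translate([0, 0, 694]) door_frame();
translate([622, -559, 0]) stool();
translate([-612, 136, 0]) stool();
translate([1856, 136, 0]) stool();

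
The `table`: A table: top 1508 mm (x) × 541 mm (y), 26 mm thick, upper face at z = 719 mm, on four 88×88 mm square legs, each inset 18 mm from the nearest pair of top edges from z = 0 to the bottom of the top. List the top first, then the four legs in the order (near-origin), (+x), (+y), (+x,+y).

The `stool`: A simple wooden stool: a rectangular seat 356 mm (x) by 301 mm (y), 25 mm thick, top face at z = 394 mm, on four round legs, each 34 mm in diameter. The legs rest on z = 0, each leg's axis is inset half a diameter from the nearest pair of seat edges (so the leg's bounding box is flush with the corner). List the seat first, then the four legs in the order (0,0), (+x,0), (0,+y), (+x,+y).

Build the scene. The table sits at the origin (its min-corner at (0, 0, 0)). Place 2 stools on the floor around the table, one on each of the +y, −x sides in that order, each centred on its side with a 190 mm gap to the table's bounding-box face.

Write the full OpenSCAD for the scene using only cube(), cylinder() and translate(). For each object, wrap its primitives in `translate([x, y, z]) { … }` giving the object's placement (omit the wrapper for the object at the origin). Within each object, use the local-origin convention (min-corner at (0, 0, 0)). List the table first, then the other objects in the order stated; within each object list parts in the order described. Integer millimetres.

translate([0, 0, 693]) cube([1508, 541, 26]);
translate([18, 18, 0]) cube([88, 88, 693]);
translate([1402, 18, 0]) cube([88, 88, 693]);
translate([18, 435, 0]) cube([88, 88, 693]);
translate([1402, 435, 0]) cube([88, 88, 693]);
translate([576, 731, 0]) {
  translate([0, 0, 369]) cube([356, 301, 25]);
  translate([17, 17, 0]) cylinder(h = 369, r = 17);
  translate([339, 17, 0]) cylinder(h = 369, r = 17);
  translate([17, 284, 0]) cylinder(h = 369, r = 17);
  translate([339, 284, 0]) cylinder(h = 369, r = 17);
}
translate([-546, 120, 0]) {
  translate([0, 0, 369]) cube([356, 301, 25]);
  translate([17, 17, 0]) cylinder(h = 369, r = 17);
  translate([339, 17, 0]) cylinder(h = 369, r = 17);
  translate([17, 284, 0]) cylinder(h = 369, r = 17);
  translate([339, 284, 0]) cylinder(h = 369, r = 17);
}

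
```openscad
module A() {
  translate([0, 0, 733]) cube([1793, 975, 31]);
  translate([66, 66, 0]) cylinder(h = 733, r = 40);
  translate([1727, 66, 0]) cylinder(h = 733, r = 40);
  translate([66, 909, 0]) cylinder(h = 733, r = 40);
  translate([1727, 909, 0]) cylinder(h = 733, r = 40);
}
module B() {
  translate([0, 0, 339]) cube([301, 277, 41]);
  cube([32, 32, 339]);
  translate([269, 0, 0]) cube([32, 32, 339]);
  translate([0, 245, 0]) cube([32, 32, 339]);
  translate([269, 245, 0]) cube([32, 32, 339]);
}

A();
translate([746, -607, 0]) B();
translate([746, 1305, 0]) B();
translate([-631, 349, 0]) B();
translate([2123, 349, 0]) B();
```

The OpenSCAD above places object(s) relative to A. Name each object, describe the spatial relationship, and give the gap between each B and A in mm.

A is a table. B is a stool. Four stools sit around the table at the −y, +y, −x, +x sides. The gap between each stool and the table is 330 mm.

Each stool's nearest face is 330 mm from the table's bounding box.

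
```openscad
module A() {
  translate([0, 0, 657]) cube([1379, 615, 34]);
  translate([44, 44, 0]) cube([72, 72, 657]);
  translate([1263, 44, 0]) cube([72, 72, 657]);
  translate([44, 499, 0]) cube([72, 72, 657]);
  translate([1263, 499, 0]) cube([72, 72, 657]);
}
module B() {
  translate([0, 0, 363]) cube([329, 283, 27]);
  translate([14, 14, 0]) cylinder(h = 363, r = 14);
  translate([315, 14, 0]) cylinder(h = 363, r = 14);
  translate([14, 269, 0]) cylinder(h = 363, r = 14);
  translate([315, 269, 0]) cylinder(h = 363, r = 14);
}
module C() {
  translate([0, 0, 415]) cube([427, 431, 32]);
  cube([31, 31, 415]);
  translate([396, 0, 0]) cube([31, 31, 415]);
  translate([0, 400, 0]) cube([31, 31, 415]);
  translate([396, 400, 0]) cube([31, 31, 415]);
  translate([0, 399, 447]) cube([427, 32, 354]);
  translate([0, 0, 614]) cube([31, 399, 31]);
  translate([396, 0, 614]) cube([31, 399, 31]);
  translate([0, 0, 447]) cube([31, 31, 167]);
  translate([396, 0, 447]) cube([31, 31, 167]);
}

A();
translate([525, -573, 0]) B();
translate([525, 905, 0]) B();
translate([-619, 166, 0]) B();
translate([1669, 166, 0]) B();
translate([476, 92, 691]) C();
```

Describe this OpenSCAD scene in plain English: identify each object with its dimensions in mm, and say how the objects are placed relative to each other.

A is a rectangular dining table. The top is 1379×615×34 mm with its upper surface at z = 691 mm. It stands on four 72×72 mm square legs, each inset 44 mm from the nearest pair of top edges, running from the floor to the underside of the top.

B is a four-legged stool. The seat is 329×283 mm, 27 mm thick, top at z = 390 mm. It stands on four round legs, each 28 mm in diameter, from z = 0 to the seat underside, each leg's axis is inset half a diameter from the nearest pair of seat edges (so the leg's bounding box is flush with the corner).

C is a chair. The seat is a 427×431×32 mm slab with its top at z = 447 mm, on four 31×31 mm corner legs (flush with the seat edges, standing on z = 0). A flat backrest 32 mm thick, 354 mm tall, spans the full seat width and rises from the seat top along its +y edge, rear face flush with the rear of the seat. Two armrests of 31×31 mm section run along each side from the seat's front edge to the front of the backrest, top faces 198 mm above the seat top and outer faces flush with the seat's x-edges; a 31×31 mm post under the front of each armrest stands on the seat at the front corner.

Four stools sit around the table at the −y, +y, −x, +x sides. The chair is on top of the table, centred.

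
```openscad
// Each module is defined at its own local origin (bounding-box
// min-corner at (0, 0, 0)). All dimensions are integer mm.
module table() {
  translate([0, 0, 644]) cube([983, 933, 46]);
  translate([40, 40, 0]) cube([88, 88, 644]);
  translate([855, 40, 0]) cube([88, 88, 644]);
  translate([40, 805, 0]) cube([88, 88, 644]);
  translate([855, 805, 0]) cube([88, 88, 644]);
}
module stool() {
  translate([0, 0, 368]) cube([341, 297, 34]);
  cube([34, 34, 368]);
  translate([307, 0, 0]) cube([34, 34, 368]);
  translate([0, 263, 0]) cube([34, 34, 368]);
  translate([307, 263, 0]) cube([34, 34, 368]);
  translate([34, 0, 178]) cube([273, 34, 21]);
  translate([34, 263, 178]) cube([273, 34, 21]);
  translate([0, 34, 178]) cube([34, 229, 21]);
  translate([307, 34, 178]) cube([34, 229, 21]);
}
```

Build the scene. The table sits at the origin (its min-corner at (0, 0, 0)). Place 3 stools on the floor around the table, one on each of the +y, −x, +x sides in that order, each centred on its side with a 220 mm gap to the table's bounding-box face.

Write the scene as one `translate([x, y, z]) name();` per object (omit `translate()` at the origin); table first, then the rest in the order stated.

table();
translate([321, 1153, 0]) stool();
translate([-561, 318, 0]) stool();
translate([1203, 318, 0]) stool();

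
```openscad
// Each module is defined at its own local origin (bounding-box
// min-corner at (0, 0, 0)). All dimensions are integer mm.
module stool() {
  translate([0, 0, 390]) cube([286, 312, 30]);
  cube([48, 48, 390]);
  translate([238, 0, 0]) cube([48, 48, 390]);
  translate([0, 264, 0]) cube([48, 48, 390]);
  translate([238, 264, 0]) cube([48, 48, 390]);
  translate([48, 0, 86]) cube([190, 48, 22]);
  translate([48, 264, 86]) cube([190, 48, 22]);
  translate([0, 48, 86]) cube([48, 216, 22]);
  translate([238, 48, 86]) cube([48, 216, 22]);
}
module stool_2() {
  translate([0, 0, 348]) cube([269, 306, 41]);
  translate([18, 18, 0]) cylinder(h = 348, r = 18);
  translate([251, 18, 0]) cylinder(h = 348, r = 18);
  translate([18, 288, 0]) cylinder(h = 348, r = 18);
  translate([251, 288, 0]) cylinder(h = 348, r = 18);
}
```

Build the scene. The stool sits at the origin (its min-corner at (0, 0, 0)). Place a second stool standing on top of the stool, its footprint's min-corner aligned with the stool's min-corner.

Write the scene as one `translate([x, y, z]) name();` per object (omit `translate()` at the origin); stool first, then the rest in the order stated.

stool();
translate([0, 0, 420]) stool_2();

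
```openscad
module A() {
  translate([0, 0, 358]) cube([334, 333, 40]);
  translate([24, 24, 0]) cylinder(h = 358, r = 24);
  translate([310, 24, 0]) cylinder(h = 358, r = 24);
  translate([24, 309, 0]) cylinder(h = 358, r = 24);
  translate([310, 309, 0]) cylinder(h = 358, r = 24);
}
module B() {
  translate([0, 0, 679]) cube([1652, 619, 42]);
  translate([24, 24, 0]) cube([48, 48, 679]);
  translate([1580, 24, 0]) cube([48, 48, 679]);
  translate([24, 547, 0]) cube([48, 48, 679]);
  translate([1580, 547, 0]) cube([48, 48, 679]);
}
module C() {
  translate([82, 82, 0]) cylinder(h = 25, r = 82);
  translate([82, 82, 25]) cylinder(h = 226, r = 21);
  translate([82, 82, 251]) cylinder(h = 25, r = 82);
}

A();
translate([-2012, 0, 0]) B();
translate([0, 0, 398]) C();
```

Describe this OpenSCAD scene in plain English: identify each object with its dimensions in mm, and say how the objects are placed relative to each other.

A is a four-legged stool. The seat is a 334×333×40 mm slab whose top surface is at z = 398 mm; four round legs, each 48 mm in diameter, run from the floor (z = 0) to the underside of the seat, each leg's axis is inset half a diameter from the nearest pair of seat edges (so the leg's bounding box is flush with the corner).

B is a table with a 1652×619 mm rectangular top, 42 mm thick, top surface at z = 721 mm, supported by four 48×48 mm square legs, each inset 24 mm from the nearest pair of top edges, running from the floor.

C is a spool: two coaxial disc flanges of radius 82 mm and thickness 25 mm, joined by a core cylinder of radius 21 mm and height 226 mm. The lower flange rests on z = 0 and the three cylinders share a vertical axis.

The table is on the floor beside the stool on its −x side. The spool is on top of the stool.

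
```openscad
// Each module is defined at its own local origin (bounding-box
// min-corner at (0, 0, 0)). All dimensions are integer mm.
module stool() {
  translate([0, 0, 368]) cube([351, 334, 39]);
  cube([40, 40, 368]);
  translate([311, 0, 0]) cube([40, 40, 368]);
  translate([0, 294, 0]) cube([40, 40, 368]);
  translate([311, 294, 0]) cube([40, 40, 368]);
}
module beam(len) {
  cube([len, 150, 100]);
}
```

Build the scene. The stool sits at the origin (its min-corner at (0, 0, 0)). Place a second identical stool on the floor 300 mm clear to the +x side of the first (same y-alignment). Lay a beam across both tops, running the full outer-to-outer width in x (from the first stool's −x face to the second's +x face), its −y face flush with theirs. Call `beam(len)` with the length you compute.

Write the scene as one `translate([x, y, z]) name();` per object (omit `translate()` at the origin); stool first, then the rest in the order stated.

stool();
translate([651, 0, 0]) stool();
translate([0, 0, 407]) beam(1002);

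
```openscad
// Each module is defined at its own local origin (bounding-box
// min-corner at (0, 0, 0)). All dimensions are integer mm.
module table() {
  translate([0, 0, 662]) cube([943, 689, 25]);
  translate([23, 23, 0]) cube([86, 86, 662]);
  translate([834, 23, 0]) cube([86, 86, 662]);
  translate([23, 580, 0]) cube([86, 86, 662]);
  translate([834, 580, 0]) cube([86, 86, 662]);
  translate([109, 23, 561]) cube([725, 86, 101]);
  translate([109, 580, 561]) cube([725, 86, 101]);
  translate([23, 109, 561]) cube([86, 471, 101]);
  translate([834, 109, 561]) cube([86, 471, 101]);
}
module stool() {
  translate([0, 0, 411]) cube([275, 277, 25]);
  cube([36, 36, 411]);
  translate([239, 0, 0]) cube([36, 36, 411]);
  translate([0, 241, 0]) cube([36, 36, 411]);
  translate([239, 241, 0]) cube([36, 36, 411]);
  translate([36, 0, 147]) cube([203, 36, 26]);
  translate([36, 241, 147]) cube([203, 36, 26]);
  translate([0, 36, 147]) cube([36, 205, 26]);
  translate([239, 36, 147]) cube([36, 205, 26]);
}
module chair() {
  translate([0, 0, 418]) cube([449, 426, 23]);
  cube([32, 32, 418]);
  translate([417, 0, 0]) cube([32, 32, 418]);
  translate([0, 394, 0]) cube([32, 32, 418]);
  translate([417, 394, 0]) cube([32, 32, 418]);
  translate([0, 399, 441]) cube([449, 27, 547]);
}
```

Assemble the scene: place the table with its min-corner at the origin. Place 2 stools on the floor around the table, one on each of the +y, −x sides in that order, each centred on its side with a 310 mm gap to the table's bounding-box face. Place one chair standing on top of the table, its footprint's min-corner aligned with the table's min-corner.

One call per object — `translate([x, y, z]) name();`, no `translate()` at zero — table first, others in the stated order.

table();
translate([334, 999, 0]) stool();
translate([-585, 206, 0]) stool();
translate([0, 0, 687]) chair();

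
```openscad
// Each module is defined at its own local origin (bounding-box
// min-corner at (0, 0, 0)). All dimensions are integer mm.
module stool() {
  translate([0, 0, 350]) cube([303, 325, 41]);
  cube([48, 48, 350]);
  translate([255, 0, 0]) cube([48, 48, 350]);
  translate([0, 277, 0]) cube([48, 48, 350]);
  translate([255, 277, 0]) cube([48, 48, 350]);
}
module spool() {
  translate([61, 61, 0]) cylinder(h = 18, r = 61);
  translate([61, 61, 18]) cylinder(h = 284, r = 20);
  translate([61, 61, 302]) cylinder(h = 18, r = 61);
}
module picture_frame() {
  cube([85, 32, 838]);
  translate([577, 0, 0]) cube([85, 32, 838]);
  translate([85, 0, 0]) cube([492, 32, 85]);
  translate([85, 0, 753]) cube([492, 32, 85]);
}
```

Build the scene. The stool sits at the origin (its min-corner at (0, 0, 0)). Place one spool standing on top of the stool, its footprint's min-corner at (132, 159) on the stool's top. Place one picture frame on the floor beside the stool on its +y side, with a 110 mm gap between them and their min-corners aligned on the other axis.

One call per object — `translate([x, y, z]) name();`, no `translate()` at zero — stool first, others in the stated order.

stool();
translate([132, 159, 391]) spool();
translate([0, 435, 0]) picture_frame();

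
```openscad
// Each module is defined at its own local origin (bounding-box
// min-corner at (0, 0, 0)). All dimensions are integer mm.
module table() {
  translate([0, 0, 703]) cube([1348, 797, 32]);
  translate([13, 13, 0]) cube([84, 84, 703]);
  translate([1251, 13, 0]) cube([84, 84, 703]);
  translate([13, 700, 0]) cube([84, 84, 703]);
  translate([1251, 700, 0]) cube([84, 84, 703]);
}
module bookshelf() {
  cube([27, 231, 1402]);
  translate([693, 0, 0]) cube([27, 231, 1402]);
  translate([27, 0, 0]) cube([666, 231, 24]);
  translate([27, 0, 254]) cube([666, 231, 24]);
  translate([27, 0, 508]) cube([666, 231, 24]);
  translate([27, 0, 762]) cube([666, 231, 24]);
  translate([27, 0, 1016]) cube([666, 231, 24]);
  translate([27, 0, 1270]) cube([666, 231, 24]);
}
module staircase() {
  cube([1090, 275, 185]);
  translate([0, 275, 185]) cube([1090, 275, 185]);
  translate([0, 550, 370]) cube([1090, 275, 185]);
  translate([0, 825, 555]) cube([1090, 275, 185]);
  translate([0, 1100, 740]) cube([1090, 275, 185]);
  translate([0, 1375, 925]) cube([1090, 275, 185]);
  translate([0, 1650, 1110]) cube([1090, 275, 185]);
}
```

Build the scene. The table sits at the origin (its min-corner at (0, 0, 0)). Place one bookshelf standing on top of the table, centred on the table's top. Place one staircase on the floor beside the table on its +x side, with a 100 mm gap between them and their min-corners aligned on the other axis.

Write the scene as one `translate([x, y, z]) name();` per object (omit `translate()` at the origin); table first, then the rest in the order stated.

table();
translate([314, 283, 735]) bookshelf();
translate([1448, 0, 0]) staircase();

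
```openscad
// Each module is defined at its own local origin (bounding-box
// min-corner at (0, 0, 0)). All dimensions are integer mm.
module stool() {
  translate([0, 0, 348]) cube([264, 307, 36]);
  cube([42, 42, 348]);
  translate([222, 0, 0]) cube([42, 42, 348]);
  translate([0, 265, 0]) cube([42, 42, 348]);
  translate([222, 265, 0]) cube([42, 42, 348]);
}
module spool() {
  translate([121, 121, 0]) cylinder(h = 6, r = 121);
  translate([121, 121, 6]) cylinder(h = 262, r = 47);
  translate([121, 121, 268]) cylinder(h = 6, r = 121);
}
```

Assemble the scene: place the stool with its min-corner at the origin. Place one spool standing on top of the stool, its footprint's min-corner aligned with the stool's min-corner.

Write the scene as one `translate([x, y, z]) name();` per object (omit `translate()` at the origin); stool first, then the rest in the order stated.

stool();
translate([0, 0, 384]) spool();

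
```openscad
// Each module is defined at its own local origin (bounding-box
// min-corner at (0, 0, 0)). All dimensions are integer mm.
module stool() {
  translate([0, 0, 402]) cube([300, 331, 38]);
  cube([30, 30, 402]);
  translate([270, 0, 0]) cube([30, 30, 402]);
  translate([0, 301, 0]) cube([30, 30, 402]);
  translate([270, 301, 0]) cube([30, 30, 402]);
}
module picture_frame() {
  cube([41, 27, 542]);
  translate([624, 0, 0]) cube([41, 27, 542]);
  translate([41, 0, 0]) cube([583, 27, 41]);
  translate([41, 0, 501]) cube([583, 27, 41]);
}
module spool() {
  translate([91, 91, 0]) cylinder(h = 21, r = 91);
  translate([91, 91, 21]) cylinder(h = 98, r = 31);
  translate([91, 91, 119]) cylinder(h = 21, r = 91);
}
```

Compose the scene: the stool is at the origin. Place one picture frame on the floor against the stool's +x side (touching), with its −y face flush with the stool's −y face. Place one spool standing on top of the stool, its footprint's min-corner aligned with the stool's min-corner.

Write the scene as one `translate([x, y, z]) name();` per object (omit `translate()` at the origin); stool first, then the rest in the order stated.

stool();
translate([300, 0, 0]) picture_frame();
translate([0, 0, 440]) spool();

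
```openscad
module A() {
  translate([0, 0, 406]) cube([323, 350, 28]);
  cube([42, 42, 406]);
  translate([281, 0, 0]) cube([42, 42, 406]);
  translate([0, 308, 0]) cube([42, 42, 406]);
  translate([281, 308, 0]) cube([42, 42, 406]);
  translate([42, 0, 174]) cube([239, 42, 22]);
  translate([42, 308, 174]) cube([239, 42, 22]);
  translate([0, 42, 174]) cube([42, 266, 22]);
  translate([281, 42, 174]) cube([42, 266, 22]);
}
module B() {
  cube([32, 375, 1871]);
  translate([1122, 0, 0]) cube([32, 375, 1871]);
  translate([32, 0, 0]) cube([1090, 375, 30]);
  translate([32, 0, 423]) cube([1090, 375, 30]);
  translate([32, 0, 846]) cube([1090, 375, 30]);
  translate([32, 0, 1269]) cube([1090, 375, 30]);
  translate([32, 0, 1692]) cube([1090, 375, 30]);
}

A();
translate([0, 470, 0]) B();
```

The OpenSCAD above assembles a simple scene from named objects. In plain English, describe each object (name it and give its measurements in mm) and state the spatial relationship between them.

A is a four-legged stool. The seat is a 323×350×28 mm slab whose top surface is at z = 434 mm; four square legs, each 42×42 mm in cross-section, run from the floor (z = 0) to the underside of the seat, each flush with a corner of the seat. Four stretchers, 42 mm wide and 22 mm tall, connect adjacent legs with their undersides at z = 174 mm, each running between the inner faces of the legs it joins and aligned with the legs' outer faces on the other axis.

B is an open bookshelf. Two side panels, each 32 mm thick, 375 mm deep and 1871 mm tall, stand 1154 mm apart (outside-to-outside). Between them sit 5 shelves, each 30 mm thick and 375 mm deep, spanning the full gap between the sides. The bottom shelf rests on the floor (its underside at z = 0) and the clear gap between one shelf's top and the next shelf's underside is 393 mm.

The bookshelf is on the floor beside the stool on its +y side.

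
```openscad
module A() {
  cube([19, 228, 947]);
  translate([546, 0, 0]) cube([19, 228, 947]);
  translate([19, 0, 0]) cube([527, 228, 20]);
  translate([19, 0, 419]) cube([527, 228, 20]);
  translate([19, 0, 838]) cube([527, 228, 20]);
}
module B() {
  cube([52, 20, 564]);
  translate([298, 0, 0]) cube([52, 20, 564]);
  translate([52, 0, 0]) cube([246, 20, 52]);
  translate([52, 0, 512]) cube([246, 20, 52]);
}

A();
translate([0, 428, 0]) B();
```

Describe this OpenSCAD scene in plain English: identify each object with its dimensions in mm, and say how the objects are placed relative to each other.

A is a bookshelf 565 mm wide overall, 228 mm deep and 947 mm tall. The two sides are 19 mm thick vertical panels. 3 horizontal shelves of 20 mm thickness span between the inner faces of the sides; the lowest shelf sits on the floor and shelves are stacked with a clear vertical gap of 399 mm between each pair.

B is a rectangular picture frame lying in the x–z plane (depth along y). The opening is 246 mm wide (x) by 460 mm tall (z), surrounded by a border 52 mm wide on all four sides. The frame is 20 mm deep and is made of two full-height vertical stiles with two horizontal rails fitted between them.

The picture frame is on the floor beside the bookshelf on its +y side.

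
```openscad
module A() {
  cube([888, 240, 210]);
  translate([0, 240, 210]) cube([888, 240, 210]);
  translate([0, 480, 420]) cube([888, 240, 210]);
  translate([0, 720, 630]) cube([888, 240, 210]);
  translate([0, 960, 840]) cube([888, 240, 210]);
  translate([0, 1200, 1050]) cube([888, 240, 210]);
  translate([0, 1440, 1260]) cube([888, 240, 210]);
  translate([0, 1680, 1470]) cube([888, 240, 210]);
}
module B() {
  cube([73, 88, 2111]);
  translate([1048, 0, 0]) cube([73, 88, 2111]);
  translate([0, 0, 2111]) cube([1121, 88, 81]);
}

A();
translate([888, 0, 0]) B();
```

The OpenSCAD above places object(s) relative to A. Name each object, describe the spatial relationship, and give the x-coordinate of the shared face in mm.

The staircase's +x face and the door frame's −x face are both at x = 888 mm.

A is a staircase. B is a door frame. The door frame is against the staircase's +x side, with their −y faces flush. The x-coordinate of the shared face is 888 mm.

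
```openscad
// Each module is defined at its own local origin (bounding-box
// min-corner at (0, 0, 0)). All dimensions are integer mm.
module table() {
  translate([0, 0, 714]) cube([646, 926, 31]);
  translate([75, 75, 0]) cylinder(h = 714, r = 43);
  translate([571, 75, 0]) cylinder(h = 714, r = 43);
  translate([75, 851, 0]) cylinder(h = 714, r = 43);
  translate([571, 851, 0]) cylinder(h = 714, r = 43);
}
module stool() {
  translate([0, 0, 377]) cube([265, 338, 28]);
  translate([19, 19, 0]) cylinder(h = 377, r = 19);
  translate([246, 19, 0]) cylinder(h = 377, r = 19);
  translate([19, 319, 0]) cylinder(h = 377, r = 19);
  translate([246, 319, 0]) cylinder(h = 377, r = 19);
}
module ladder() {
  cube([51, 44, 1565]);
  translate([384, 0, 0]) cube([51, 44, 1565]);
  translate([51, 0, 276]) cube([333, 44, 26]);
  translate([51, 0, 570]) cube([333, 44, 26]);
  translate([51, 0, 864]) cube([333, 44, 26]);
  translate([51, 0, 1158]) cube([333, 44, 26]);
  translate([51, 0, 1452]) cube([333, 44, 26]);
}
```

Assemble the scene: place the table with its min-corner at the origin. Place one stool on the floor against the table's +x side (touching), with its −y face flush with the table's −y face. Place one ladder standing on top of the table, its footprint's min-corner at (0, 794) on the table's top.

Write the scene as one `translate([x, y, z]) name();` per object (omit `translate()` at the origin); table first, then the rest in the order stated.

table();
translate([646, 0, 0]) stool();
translate([0, 794, 745]) ladder();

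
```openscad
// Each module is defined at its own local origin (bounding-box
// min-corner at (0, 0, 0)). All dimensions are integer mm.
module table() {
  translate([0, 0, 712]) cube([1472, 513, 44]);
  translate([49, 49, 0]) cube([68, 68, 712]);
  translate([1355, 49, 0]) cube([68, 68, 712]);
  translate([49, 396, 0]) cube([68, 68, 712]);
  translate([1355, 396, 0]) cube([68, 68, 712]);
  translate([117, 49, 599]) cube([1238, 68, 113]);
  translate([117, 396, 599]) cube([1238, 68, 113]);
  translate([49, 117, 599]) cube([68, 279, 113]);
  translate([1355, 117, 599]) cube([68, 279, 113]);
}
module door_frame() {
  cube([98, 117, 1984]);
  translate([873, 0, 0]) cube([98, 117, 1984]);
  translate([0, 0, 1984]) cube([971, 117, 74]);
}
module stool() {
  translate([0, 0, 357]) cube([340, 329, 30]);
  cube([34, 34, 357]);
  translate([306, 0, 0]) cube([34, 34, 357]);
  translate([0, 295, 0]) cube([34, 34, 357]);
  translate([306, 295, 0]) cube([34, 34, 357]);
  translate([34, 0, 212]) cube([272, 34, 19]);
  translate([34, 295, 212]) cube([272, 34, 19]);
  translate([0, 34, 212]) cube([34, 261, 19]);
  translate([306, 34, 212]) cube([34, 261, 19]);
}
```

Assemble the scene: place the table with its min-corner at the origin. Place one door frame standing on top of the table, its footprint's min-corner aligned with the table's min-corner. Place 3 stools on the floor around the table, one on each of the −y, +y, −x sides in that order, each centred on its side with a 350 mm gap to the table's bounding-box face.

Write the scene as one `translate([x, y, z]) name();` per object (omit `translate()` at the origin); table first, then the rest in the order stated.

table();
translate([0, 0, 756]) door_frame();
translate([566, -679, 0]) stool();
translate([566, 863, 0]) stool();
translate([-690, 92, 0]) stool();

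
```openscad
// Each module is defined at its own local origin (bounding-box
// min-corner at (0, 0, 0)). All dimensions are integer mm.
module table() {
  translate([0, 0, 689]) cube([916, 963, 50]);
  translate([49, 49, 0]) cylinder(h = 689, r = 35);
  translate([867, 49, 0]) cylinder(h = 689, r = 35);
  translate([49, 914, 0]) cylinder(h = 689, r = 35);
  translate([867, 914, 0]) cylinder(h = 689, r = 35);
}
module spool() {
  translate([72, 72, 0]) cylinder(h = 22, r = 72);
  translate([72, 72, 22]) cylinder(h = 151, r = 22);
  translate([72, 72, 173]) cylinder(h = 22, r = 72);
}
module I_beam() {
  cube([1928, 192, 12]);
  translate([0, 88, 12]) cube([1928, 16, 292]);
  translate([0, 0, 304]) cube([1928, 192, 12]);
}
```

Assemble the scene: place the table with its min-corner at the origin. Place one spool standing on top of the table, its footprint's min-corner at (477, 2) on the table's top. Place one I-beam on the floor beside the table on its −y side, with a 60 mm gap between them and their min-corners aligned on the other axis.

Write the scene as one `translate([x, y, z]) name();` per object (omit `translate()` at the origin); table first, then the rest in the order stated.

table();
translate([477, 2, 739]) spool();
translate([0, -252, 0]) I_beam();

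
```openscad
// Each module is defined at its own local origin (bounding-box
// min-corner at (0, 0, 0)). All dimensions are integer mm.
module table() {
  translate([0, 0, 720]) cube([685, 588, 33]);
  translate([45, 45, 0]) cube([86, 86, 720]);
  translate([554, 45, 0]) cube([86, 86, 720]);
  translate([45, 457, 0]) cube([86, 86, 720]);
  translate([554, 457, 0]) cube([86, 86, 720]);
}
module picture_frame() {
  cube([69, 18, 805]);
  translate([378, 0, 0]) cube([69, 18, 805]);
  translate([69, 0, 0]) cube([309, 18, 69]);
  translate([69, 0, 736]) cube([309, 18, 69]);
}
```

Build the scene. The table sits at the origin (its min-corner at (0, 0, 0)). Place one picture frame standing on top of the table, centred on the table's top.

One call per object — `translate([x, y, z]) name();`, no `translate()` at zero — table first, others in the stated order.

table();
translate([119, 285, 753]) picture_frame();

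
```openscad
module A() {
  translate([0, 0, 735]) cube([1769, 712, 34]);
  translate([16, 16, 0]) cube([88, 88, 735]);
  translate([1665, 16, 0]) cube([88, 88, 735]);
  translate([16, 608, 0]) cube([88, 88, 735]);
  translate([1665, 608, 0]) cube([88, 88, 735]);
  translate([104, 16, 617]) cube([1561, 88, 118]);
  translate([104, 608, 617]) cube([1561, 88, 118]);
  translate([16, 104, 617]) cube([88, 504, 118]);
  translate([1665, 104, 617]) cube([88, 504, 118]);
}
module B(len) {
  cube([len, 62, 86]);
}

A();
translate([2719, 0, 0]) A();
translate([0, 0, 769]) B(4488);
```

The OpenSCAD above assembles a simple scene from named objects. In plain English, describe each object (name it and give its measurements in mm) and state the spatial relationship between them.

A is a table with a 1769×712 mm rectangular top, 34 mm thick, top surface at z = 769 mm, supported by four 88×88 mm square legs, each inset 16 mm from the nearest pair of top edges, running from the floor. Four apron rails, 88 mm thick and 118 mm tall, run between adjacent legs with their top edges flush with the underside of the top and their outer faces flush with the legs' outer faces.

B is a rectangular beam 4488 mm long (x), 62 mm deep (y), 86 mm thick (z).

The beam spans the tops of two tables placed 950 mm apart, resting at z = 769 mm.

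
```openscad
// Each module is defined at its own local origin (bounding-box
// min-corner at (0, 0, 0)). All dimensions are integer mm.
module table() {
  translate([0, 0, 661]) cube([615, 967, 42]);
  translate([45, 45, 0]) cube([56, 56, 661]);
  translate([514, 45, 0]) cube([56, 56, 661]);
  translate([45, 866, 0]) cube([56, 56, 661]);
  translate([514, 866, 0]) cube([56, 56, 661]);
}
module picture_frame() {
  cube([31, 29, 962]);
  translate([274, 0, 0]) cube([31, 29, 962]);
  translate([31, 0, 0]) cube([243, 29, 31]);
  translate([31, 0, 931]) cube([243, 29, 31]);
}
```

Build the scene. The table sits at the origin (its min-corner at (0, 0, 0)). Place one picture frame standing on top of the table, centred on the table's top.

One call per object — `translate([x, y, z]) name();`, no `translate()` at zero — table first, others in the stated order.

table();
translate([155, 469, 703]) picture_frame();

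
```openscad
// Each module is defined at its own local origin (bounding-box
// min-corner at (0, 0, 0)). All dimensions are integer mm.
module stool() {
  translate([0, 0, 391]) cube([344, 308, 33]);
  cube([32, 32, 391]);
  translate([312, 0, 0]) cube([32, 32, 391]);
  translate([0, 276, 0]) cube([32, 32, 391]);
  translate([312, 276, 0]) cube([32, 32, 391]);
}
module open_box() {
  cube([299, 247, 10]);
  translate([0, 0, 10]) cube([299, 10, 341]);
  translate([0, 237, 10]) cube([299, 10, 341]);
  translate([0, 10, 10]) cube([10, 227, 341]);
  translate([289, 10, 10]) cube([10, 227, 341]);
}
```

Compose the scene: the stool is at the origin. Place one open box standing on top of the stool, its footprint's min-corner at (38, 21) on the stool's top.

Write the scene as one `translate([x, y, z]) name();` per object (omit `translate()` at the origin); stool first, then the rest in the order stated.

stool();
translate([38, 21, 424]) open_box();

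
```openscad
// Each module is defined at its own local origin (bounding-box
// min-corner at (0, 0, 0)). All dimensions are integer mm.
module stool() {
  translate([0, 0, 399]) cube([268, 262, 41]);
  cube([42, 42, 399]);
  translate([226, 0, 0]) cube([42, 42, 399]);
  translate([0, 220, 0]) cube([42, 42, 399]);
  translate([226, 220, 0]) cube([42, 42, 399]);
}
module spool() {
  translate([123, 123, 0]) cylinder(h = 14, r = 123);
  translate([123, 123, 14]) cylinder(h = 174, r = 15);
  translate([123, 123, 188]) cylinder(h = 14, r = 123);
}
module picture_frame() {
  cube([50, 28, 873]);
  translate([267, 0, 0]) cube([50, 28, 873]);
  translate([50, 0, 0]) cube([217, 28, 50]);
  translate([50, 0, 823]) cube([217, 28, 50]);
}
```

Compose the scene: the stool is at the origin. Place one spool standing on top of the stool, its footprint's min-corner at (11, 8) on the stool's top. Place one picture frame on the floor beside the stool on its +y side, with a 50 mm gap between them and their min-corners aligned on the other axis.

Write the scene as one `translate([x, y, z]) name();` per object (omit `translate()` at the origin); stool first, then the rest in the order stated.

stool();
translate([11, 8, 440]) spool();
translate([0, 312, 0]) picture_frame();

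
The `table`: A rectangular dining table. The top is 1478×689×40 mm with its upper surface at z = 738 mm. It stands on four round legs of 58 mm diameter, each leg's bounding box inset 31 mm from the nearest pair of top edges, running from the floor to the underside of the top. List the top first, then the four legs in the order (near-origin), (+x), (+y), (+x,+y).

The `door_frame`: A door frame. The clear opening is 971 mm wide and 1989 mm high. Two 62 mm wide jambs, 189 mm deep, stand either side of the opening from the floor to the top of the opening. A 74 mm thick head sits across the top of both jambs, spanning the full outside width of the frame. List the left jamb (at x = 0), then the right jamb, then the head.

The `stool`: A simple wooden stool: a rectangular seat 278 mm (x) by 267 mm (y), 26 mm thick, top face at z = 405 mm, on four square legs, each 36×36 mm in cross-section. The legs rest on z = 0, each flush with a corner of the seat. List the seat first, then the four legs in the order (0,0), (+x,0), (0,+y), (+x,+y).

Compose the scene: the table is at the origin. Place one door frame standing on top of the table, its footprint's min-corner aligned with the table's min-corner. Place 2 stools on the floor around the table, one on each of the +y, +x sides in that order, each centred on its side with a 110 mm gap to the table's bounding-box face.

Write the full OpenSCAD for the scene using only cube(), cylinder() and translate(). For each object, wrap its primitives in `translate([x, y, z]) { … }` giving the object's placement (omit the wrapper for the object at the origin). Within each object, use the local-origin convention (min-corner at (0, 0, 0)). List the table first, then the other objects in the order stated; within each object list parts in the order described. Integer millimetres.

translate([0, 0, 698]) cube([1478, 689, 40]);
translate([60, 60, 0]) cylinder(h = 698, r = 29);
translate([1418, 60, 0]) cylinder(h = 698, r = 29);
translate([60, 629, 0]) cylinder(h = 698, r = 29);
translate([1418, 629, 0]) cylinder(h = 698, r = 29);
translate([0, 0, 738]) {
  cube([62, 189, 1989]);
  translate([1033, 0, 0]) cube([62, 189, 1989]);
  translate([0, 0, 1989]) cube([1095, 189, 74]);
}
translate([600, 799, 0]) {
  translate([0, 0, 379]) cube([278, 267, 26]);
  cube([36, 36, 379]);
  translate([242, 0, 0]) cube([36, 36, 379]);
  translate([0, 231, 0]) cube([36, 36, 379]);
  translate([242, 231, 0]) cube([36, 36, 379]);
}
translate([1588, 211, 0]) {
  translate([0, 0, 379]) cube([278, 267, 26]);
  cube([36, 36, 379]);
  translate([242, 0, 0]) cube([36, 36, 379]);
  translate([0, 231, 0]) cube([36, 36, 379]);
  translate([242, 231, 0]) cube([36, 36, 379]);
}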